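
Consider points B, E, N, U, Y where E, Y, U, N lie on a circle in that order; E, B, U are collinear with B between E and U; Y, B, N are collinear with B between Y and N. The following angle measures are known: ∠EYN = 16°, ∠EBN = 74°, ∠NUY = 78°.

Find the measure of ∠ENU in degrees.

∠ENU = 120°

1. ∠EUN = 16°  [same arc EN]
2. ∠NEY = 102°  [cyclic EYUN, opposite ∠E+∠U]
3. ∠ENY = 62°  [△EYN]
4. ∠NEU = 44°  [△EBN]
5. ∠ENU = 120°  [△EUN]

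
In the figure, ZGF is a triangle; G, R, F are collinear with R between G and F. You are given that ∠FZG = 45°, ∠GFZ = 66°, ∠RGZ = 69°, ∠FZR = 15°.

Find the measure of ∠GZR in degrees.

1. ∠RFZ = 66°  [R on ray FG]
2. ∠FRZ = 99°  [△ZRF]
3. ∠GRZ = 81°  [linear pair at R on GF]
4. ∠GZR = 30°  [△ZGR]

∠GZR = 30°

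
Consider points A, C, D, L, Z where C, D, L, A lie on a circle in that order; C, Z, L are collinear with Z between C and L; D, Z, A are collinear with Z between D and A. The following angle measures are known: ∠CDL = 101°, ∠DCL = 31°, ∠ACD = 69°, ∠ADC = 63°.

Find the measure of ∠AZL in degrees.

1. ∠DAL = 31°  [same arc DL]
2. ∠ALC = 63°  [same arc CA]
3. ∠AZL = 86°  [△LZA]

∠AZL = 86°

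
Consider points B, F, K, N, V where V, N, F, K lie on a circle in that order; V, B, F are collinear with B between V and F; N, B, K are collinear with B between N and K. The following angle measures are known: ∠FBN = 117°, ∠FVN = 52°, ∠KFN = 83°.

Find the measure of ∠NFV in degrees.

1. ∠FKN = 52°  [same arc NF]
2. ∠FNK = 45°  [△NFK]
3. ∠NFV = 18°  [△NBF]

∠NFV = 18°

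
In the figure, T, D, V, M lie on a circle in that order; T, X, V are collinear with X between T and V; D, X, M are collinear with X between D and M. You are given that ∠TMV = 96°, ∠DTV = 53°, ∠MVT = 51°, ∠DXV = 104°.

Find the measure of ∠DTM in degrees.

∠DTM = 86°

1. ∠MTV = 33°  [△TVM]
2. ∠MDT = 51°  [same arc TM]
3. ∠MXT = 104°  [vertical angles at X]
4. ∠DMT = 43°  [△TXM]
5. ∠DTM = 86°  [△TDM]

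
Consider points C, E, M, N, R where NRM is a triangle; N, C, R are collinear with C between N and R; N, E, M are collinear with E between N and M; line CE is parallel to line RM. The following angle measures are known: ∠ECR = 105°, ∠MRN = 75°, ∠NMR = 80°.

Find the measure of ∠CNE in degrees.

1. ∠ECN = 75°  [linear pair at C on NR]
2. ∠CEN = 80°  [CE∥RM, corresponding at E]
3. ∠CNE = 25°  [△NCE]

∠CNE = 25°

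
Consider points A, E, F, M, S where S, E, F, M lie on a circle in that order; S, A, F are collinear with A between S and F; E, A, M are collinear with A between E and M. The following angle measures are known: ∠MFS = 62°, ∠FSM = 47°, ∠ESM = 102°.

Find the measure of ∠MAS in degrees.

1. ∠MES = 62°  [same arc SM]
2. ∠EMS = 16°  [△SEM]
3. ∠MAS = 117°  [△SAM]

∠MAS = 117°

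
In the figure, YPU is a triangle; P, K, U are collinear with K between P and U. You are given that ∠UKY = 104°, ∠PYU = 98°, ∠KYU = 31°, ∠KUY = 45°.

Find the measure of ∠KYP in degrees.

1. ∠PKY = 76°  [linear pair at K on PU]
2. ∠PUY = 45°  [K on ray UP]
3. ∠UPY = 37°  [△YPU]
4. ∠KPY = 37°  [K on ray PU]
5. ∠KYP = 67°  [△YPK]

∠KYP = 67°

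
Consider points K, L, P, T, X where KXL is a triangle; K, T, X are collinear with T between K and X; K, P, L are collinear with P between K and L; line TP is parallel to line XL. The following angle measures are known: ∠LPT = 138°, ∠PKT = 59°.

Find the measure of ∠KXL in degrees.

1. ∠KPT = 42°  [linear pair at P on KL]
2. ∠KTP = 79°  [△KTP]
3. ∠KXL = 79°  [TP∥XL, corresponding at T]

∠KXL = 79°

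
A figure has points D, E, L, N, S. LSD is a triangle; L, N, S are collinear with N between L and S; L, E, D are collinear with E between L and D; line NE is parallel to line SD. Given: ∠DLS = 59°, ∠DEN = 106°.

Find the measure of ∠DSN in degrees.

∠DSN = 47°

1. ∠ELN = 59°  [N on LS, E on LD]
2. ∠LEN = 74°  [linear pair at E on LD]
3. ∠ENL = 47°  [△LNE]
4. ∠ENS = 133°  [linear pair at N on LS]
5. ∠DSN = 47°  [NE∥SD, co-interior at S–N]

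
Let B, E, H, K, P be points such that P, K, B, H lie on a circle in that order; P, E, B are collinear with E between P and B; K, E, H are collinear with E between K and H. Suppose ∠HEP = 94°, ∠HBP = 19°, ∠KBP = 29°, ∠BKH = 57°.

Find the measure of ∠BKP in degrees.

∠BKP = 76°

1. ∠BEK = 94°  [vertical angles at E]
2. ∠HKP = 19°  [same arc PH]
3. ∠KEP = 86°  [linear pair at E on PB]
4. ∠BPK = 75°  [△PEK]
5. ∠BKP = 76°  [△PKB]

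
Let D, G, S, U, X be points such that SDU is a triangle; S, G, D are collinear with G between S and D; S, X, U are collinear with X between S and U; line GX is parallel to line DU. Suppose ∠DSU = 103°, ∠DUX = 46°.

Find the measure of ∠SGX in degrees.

1. ∠DUS = 46°  [X on ray US]
2. ∠SDU = 31°  [△SDU]
3. ∠SGX = 31°  [GX∥DU, corresponding at G]

∠SGX = 31°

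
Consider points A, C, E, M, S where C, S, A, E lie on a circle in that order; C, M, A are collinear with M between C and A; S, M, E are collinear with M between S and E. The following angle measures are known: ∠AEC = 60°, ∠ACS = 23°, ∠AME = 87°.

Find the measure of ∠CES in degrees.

∠CES = 37°

1. ∠ASC = 120°  [cyclic CSAE, opposite ∠S+∠E]
2. ∠CAS = 37°  [△CSA]
3. ∠CES = 37°  [same arc CS]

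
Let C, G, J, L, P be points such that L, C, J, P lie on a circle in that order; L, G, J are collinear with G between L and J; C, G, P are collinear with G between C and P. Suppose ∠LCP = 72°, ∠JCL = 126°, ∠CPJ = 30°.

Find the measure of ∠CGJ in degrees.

∠CGJ = 102°

1. ∠LJP = 72°  [same arc LP]
2. ∠JPL = 54°  [cyclic LCJP, opposite ∠C+∠P]
3. ∠CLJ = 30°  [same arc CJ]
4. ∠JLP = 54°  [△LJP]
5. ∠CJL = 24°  [△LCJ]
6. ∠JCP = 54°  [same arc JP]
7. ∠CGJ = 102°  [△CGJ]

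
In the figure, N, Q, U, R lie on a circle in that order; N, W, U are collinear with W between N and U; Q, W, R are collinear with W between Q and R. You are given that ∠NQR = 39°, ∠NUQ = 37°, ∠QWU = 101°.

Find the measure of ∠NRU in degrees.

1. ∠NUR = 39°  [same arc NR]
2. ∠NRQ = 37°  [same arc NQ]
3. ∠NWR = 101°  [vertical angles at W]
4. ∠RNU = 42°  [△NWR]
5. ∠NRU = 99°  [△NUR]

∠NRU = 99°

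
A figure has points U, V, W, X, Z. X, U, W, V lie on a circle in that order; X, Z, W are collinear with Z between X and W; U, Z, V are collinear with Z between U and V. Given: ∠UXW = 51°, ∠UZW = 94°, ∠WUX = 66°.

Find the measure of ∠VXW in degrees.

∠VXW = 23°

1. ∠UWX = 63°  [△XUW]
2. ∠VZX = 94°  [vertical angles at Z]
3. ∠UVX = 63°  [same arc XU]
4. ∠VXW = 23°  [△XZV]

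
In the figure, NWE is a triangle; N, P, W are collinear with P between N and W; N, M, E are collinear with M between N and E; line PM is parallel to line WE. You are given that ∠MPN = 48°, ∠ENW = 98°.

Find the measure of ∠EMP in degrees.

∠EMP = 146°

1. ∠EWN = 48°  [PM∥WE, corresponding at P]
2. ∠NEW = 34°  [△NWE]
3. ∠NMP = 34°  [PM∥WE, corresponding at M]
4. ∠EMP = 146°  [linear pair at M on NE]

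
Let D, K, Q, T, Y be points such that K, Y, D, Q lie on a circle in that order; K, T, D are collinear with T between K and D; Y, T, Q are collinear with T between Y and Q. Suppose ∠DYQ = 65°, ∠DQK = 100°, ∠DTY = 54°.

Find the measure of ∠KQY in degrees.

1. ∠DKQ = 65°  [same arc DQ]
2. ∠KTQ = 54°  [vertical angles at T]
3. ∠KQY = 61°  [△KTQ]

∠KQY = 61°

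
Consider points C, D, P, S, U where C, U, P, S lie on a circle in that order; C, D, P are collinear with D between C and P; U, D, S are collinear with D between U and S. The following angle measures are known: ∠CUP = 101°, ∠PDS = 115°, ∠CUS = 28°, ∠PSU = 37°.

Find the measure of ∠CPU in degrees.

1. ∠CDU = 115°  [vertical angles at D]
2. ∠PCU = 37°  [△CDU]
3. ∠CPU = 42°  [△CUP]

∠CPU = 42°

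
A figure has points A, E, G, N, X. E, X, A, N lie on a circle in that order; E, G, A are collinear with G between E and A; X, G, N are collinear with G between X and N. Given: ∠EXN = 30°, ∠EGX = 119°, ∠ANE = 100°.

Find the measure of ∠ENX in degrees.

∠ENX = 69°

1. ∠EAN = 30°  [same arc EN]
2. ∠AGN = 119°  [vertical angles at G]
3. ∠AEN = 50°  [△EAN]
4. ∠EGN = 61°  [linear pair at G on EA]
5. ∠ENX = 69°  [△EGN]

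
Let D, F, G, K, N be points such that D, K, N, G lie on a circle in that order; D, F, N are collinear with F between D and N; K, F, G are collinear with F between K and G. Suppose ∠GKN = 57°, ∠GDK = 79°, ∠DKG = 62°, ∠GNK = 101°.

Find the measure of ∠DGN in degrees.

∠DGN = 61°

1. ∠GDN = 57°  [same arc NG]
2. ∠DNG = 62°  [same arc DG]
3. ∠DGN = 61°  [△DNG]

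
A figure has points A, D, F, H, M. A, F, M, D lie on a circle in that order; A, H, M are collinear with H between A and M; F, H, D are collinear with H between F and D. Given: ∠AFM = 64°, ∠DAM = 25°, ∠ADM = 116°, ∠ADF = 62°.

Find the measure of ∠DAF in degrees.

1. ∠AMD = 39°  [△AMD]
2. ∠AFD = 39°  [same arc AD]
3. ∠DAF = 79°  [△AFD]

∠DAF = 79°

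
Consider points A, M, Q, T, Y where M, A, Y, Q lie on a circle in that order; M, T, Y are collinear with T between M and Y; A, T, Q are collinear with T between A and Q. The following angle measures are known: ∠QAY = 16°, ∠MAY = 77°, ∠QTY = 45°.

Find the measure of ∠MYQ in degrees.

1. ∠QMY = 16°  [same arc YQ]
2. ∠MQY = 103°  [cyclic MAYQ, opposite ∠A+∠Q]
3. ∠MYQ = 61°  [△MYQ]

∠MYQ = 61°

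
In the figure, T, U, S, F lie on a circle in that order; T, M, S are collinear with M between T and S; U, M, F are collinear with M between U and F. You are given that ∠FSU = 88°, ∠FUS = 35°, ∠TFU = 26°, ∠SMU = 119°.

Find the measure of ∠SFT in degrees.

1. ∠SFU = 57°  [△USF]
2. ∠TSU = 26°  [△UMS]
3. ∠STU = 57°  [same arc US]
4. ∠SUT = 97°  [△TUS]
5. ∠SFT = 83°  [cyclic TUSF, opposite ∠U+∠F]

∠SFT = 83°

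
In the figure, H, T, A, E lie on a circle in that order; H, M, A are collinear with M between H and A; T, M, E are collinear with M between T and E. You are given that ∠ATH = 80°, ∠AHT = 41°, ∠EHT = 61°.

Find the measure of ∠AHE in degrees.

1. ∠AET = 41°  [same arc TA]
2. ∠EAT = 119°  [cyclic HTAE, opposite ∠H+∠A]
3. ∠ATE = 20°  [△TAE]
4. ∠AHE = 20°  [same arc AE]

∠AHE = 20°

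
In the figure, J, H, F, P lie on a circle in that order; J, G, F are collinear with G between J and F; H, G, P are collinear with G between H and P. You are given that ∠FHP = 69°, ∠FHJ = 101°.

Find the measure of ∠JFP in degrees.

∠JFP = 32°

1. ∠FJP = 69°  [same arc FP]
2. ∠FPJ = 79°  [cyclic JHFP, opposite ∠H+∠P]
3. ∠JFP = 32°  [△JFP]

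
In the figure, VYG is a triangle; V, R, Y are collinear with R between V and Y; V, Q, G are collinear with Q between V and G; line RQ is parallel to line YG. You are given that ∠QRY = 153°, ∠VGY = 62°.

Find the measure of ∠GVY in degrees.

1. ∠QRV = 27°  [linear pair at R on VY]
2. ∠RQV = 62°  [RQ∥YG, corresponding at Q]
3. ∠QVR = 91°  [△VRQ]
4. ∠GVY = 91°  [R on VY, Q on VG]

∠GVY = 91°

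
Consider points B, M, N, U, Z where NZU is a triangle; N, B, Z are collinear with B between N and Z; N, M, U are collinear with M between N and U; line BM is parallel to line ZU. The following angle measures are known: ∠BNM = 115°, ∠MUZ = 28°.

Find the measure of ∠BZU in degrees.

1. ∠UNZ = 115°  [B on NZ, M on NU]
2. ∠NUZ = 28°  [M on ray UN]
3. ∠NZU = 37°  [△NZU]
4. ∠BZU = 37°  [B on ray ZN]

∠BZU = 37°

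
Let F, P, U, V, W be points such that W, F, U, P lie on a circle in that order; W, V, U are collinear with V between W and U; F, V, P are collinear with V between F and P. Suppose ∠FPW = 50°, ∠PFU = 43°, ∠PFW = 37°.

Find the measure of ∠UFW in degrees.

1. ∠PWU = 43°  [same arc UP]
2. ∠PUW = 37°  [same arc WP]
3. ∠UPW = 100°  [△WUP]
4. ∠UFW = 80°  [cyclic WFUP, opposite ∠F+∠P]

∠UFW = 80°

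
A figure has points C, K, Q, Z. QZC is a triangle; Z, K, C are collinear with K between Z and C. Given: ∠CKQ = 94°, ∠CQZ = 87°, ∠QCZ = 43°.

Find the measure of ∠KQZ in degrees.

∠KQZ = 44°

1. ∠QKZ = 86°  [linear pair at K on ZC]
2. ∠CZQ = 50°  [△QZC]
3. ∠KZQ = 50°  [K on ray ZC]
4. ∠KQZ = 44°  [△QZK]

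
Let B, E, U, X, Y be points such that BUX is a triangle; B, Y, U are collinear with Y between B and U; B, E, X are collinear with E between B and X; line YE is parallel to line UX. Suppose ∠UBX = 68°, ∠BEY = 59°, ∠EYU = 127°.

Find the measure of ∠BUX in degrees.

∠BUX = 53°

1. ∠EBY = 68°  [Y on BU, E on BX]
2. ∠BYE = 53°  [△BYE]
3. ∠BUX = 53°  [YE∥UX, corresponding at Y]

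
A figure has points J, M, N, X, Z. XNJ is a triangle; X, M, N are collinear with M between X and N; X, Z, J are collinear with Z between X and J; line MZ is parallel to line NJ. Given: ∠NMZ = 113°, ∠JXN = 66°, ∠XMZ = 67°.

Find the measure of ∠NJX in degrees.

∠NJX = 47°

1. ∠MXZ = 66°  [M on XN, Z on XJ]
2. ∠MZX = 47°  [△XMZ]
3. ∠NJX = 47°  [MZ∥NJ, corresponding at Z]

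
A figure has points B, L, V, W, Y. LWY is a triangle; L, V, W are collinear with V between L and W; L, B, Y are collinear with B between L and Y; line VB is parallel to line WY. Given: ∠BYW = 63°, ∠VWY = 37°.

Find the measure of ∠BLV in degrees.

1. ∠LYW = 63°  [B on ray YL]
2. ∠LWY = 37°  [V on ray WL]
3. ∠WLY = 80°  [△LWY]
4. ∠BLV = 80°  [V on LW, B on LY]

∠BLV = 80°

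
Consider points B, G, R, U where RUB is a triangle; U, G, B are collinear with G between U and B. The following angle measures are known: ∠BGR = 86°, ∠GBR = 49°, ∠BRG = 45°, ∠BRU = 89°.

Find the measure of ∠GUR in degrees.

1. ∠RBU = 49°  [G on ray BU]
2. ∠BUR = 42°  [△RUB]
3. ∠GUR = 42°  [G on ray UB]

∠GUR = 42°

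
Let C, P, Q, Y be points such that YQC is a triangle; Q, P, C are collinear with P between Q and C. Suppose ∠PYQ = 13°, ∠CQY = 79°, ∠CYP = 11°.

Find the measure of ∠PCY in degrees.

∠PCY = 77°

1. ∠PQY = 79°  [P on ray QC]
2. ∠QPY = 88°  [△YQP]
3. ∠CPY = 92°  [linear pair at P on QC]
4. ∠PCY = 77°  [△YPC]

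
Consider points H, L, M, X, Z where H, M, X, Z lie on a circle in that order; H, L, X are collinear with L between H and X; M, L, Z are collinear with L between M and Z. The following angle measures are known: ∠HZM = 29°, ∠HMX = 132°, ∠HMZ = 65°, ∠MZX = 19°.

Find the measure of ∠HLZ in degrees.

1. ∠HXZ = 65°  [same arc HZ]
2. ∠XLZ = 96°  [△XLZ]
3. ∠HLZ = 84°  [linear pair at L on HX]

∠HLZ = 84°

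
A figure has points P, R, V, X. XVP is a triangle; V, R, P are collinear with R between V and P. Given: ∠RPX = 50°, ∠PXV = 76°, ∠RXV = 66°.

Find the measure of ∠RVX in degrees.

1. ∠VPX = 50°  [R on ray PV]
2. ∠PVX = 54°  [△XVP]
3. ∠RVX = 54°  [R on ray VP]

∠RVX = 54°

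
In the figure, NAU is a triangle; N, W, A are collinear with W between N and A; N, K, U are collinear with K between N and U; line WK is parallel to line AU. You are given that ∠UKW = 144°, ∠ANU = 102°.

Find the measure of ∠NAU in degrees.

∠NAU = 42°

1. ∠NKW = 36°  [linear pair at K on NU]
2. ∠KNW = 102°  [W on NA, K on NU]
3. ∠KWN = 42°  [△NWK]
4. ∠NAU = 42°  [WK∥AU, corresponding at W]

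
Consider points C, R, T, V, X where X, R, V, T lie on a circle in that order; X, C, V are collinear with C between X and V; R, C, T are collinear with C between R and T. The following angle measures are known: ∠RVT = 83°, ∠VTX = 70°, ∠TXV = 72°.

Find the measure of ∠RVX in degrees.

∠RVX = 45°

1. ∠RXT = 97°  [cyclic XRVT, opposite ∠X+∠V]
2. ∠TVX = 38°  [△XVT]
3. ∠TRX = 38°  [same arc XT]
4. ∠RTX = 45°  [△XRT]
5. ∠RVX = 45°  [same arc XR]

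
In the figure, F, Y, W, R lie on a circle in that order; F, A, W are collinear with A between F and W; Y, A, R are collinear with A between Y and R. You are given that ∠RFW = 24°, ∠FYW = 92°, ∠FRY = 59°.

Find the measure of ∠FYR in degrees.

∠FYR = 68°

1. ∠FRW = 88°  [cyclic FYWR, opposite ∠Y+∠R]
2. ∠FWR = 68°  [△FWR]
3. ∠FYR = 68°  [same arc FR]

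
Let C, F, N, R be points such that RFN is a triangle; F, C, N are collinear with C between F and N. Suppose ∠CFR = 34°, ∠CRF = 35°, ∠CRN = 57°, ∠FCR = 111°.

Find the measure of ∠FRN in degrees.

∠FRN = 92°

1. ∠NFR = 34°  [C on ray FN]
2. ∠NCR = 69°  [linear pair at C on FN]
3. ∠CNR = 54°  [△RCN]
4. ∠FNR = 54°  [C on ray NF]
5. ∠FRN = 92°  [△RFN]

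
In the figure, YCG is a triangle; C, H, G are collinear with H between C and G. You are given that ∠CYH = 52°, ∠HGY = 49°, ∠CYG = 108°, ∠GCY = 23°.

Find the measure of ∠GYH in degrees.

∠GYH = 56°

1. ∠HCY = 23°  [H on ray CG]
2. ∠CHY = 105°  [△YCH]
3. ∠GHY = 75°  [linear pair at H on CG]
4. ∠GYH = 56°  [△YHG]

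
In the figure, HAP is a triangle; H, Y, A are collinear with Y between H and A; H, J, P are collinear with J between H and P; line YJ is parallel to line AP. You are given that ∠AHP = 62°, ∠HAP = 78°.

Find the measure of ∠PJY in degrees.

∠PJY = 140°

1. ∠APH = 40°  [△HAP]
2. ∠HJY = 40°  [YJ∥AP, corresponding at J]
3. ∠PJY = 140°  [linear pair at J on HP]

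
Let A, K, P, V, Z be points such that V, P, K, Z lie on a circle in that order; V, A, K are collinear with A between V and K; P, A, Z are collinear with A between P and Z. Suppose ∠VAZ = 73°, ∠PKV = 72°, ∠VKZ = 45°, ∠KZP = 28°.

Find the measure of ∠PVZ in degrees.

∠PVZ = 63°

1. ∠PZV = 72°  [same arc VP]
2. ∠VPZ = 45°  [same arc VZ]
3. ∠PVZ = 63°  [△VPZ]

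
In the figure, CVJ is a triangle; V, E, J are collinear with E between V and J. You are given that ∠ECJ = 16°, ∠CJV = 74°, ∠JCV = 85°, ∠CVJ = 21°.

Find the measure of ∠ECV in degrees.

∠ECV = 69°

1. ∠CJE = 74°  [E on ray JV]
2. ∠CVE = 21°  [E on ray VJ]
3. ∠CEJ = 90°  [△CEJ]
4. ∠CEV = 90°  [linear pair at E on VJ]
5. ∠ECV = 69°  [△CVE]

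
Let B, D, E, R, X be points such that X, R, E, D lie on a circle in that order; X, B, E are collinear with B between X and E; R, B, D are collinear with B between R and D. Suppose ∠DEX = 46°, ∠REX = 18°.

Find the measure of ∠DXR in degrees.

1. ∠DRX = 46°  [same arc XD]
2. ∠RDX = 18°  [same arc XR]
3. ∠DXR = 116°  [△XRD]

∠DXR = 116°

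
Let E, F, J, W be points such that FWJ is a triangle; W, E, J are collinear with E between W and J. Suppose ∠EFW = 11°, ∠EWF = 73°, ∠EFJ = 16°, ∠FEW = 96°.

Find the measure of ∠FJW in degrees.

1. ∠FEJ = 84°  [linear pair at E on WJ]
2. ∠EJF = 80°  [△FEJ]
3. ∠FJW = 80°  [E on ray JW]

∠FJW = 80°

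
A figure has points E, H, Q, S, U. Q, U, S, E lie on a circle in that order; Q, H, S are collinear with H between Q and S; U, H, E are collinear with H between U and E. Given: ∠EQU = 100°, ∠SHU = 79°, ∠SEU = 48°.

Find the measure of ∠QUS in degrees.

1. ∠ESU = 80°  [cyclic QUSE, opposite ∠Q+∠S]
2. ∠SQU = 48°  [same arc US]
3. ∠EUS = 52°  [△USE]
4. ∠QSU = 49°  [△UHS]
5. ∠QUS = 83°  [△QUS]

∠QUS = 83°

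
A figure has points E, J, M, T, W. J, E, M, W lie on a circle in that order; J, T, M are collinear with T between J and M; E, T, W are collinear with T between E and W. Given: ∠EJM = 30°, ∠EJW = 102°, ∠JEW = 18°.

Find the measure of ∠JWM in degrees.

∠JWM = 90°

1. ∠EWM = 30°  [same arc EM]
2. ∠EMW = 78°  [cyclic JEMW, opposite ∠J+∠M]
3. ∠JMW = 18°  [same arc JW]
4. ∠MEW = 72°  [△EMW]
5. ∠MJW = 72°  [same arc MW]
6. ∠JWM = 90°  [△JMW]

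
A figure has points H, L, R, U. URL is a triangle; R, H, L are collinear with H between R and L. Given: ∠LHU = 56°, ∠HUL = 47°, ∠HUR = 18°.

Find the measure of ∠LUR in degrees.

1. ∠HLU = 77°  [△UHL]
2. ∠RHU = 124°  [linear pair at H on RL]
3. ∠HRU = 38°  [△URH]
4. ∠RLU = 77°  [H on ray LR]
5. ∠LRU = 38°  [H on ray RL]
6. ∠LUR = 65°  [△URL]

∠LUR = 65°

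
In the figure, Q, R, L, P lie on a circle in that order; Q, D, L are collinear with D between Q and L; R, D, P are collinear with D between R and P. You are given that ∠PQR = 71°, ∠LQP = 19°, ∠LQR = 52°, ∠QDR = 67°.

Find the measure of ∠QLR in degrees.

1. ∠LRP = 19°  [same arc LP]
2. ∠LDR = 113°  [linear pair at D on QL]
3. ∠QLR = 48°  [△RDL]

∠QLR = 48°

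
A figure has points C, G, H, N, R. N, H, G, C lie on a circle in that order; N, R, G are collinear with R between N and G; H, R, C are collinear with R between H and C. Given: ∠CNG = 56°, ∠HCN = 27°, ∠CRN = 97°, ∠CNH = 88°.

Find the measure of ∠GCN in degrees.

1. ∠CHN = 65°  [△NHC]
2. ∠CGN = 65°  [same arc NC]
3. ∠GCN = 59°  [△NGC]

∠GCN = 59°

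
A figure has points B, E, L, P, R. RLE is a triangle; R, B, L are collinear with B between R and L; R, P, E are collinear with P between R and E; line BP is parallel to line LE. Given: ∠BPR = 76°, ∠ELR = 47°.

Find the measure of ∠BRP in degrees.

∠BRP = 57°

1. ∠LER = 76°  [BP∥LE, corresponding at P]
2. ∠ERL = 57°  [△RLE]
3. ∠BRP = 57°  [B on RL, P on RE]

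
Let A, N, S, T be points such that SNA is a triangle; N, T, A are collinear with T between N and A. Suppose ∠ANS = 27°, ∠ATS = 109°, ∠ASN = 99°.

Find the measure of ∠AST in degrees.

∠AST = 17°

1. ∠NAS = 54°  [△SNA]
2. ∠SAT = 54°  [T on ray AN]
3. ∠AST = 17°  [△STA]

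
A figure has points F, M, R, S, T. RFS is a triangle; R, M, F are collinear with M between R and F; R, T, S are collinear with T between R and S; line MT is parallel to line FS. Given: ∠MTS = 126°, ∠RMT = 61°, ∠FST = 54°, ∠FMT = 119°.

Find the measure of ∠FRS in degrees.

∠FRS = 65°

1. ∠MTR = 54°  [linear pair at T on RS]
2. ∠MRT = 65°  [△RMT]
3. ∠FRS = 65°  [M on RF, T on RS]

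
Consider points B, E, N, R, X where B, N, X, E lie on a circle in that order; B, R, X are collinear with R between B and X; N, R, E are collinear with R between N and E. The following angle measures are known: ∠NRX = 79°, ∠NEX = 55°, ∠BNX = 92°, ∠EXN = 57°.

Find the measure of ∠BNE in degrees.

1. ∠BRN = 101°  [linear pair at R on BX]
2. ∠NBX = 55°  [same arc NX]
3. ∠BNE = 24°  [△BRN]

∠BNE = 24°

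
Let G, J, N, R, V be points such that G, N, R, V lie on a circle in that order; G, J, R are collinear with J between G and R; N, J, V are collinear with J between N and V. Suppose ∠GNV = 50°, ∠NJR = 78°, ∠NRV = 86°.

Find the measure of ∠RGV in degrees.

1. ∠GJV = 78°  [vertical angles at J]
2. ∠NGV = 94°  [cyclic GNRV, opposite ∠G+∠R]
3. ∠GVN = 36°  [△GNV]
4. ∠RGV = 66°  [△GJV]

∠RGV = 66°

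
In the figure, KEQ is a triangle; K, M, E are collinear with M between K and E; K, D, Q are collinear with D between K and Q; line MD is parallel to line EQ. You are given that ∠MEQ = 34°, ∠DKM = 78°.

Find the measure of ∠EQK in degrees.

1. ∠KEQ = 34°  [M on ray EK]
2. ∠EKQ = 78°  [M on KE, D on KQ]
3. ∠EQK = 68°  [△KEQ]

∠EQK = 68°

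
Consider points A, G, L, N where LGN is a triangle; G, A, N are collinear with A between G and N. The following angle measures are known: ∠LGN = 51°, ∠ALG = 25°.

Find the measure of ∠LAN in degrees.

∠LAN = 76°

1. ∠AGL = 51°  [A on ray GN]
2. ∠GAL = 104°  [△LGA]
3. ∠LAN = 76°  [linear pair at A on GN]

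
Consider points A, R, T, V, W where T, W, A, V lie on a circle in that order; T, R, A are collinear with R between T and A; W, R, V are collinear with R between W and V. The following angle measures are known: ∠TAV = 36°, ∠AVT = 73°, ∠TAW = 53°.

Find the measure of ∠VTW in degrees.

∠VTW = 91°

1. ∠TWV = 36°  [same arc TV]
2. ∠TVW = 53°  [same arc TW]
3. ∠VTW = 91°  [△TWV]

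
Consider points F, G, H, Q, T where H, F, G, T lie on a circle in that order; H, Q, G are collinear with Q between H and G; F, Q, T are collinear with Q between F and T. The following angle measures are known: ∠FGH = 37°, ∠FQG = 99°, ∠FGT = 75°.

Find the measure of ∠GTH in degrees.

1. ∠FTH = 37°  [same arc HF]
2. ∠GFT = 44°  [△FQG]
3. ∠HQT = 99°  [vertical angles at Q]
4. ∠FTG = 61°  [△FGT]
5. ∠GHT = 44°  [△HQT]
6. ∠GQT = 81°  [linear pair at Q on HG]
7. ∠HGT = 38°  [△GQT]
8. ∠GTH = 98°  [△HGT]

∠GTH = 98°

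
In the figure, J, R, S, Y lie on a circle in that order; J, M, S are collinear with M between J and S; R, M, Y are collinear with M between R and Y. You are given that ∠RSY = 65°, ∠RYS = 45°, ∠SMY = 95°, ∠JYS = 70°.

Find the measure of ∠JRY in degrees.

1. ∠RJS = 45°  [same arc RS]
2. ∠JMR = 95°  [vertical angles at M]
3. ∠JRY = 40°  [△JMR]

∠JRY = 40°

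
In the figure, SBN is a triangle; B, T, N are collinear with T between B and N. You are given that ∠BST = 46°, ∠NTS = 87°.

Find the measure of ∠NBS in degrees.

1. ∠BTS = 93°  [linear pair at T on BN]
2. ∠SBT = 41°  [△SBT]
3. ∠NBS = 41°  [T on ray BN]

∠NBS = 41°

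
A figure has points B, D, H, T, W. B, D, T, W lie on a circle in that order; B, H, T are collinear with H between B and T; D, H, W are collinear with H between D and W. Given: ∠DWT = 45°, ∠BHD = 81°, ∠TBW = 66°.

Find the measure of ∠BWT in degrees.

∠BWT = 60°

1. ∠THW = 81°  [vertical angles at H]
2. ∠BTW = 54°  [△THW]
3. ∠BWT = 60°  [△BTW]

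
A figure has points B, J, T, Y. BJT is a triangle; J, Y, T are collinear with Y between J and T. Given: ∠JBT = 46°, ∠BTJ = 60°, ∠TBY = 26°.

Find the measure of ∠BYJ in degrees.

∠BYJ = 86°

1. ∠BTY = 60°  [Y on ray TJ]
2. ∠BYT = 94°  [△BYT]
3. ∠BYJ = 86°  [linear pair at Y on JT]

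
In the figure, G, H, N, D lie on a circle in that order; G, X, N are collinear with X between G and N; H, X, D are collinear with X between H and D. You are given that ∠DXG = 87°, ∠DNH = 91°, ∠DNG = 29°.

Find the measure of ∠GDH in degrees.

∠GDH = 62°

1. ∠DGH = 89°  [cyclic GHND, opposite ∠G+∠N]
2. ∠DHG = 29°  [same arc GD]
3. ∠GDH = 62°  [△GHD]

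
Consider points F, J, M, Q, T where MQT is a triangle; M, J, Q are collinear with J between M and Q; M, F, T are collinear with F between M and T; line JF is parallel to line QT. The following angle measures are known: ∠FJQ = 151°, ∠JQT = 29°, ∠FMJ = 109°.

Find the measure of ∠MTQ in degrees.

∠MTQ = 42°

1. ∠MQT = 29°  [J on ray QM]
2. ∠QMT = 109°  [J on MQ, F on MT]
3. ∠MTQ = 42°  [△MQT]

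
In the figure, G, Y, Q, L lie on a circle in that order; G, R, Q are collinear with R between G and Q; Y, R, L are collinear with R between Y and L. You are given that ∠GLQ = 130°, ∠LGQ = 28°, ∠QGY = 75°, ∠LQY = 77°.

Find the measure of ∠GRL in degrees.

∠GRL = 97°

1. ∠GQL = 22°  [△GQL]
2. ∠QLY = 75°  [same arc YQ]
3. ∠LRQ = 83°  [△QRL]
4. ∠GRL = 97°  [linear pair at R on GQ]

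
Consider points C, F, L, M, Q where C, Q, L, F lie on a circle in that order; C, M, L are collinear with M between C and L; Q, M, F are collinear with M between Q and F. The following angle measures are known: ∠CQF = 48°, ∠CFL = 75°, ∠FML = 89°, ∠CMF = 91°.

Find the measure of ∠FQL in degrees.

1. ∠CLF = 48°  [same arc CF]
2. ∠FCL = 57°  [△CLF]
3. ∠FQL = 57°  [same arc LF]

∠FQL = 57°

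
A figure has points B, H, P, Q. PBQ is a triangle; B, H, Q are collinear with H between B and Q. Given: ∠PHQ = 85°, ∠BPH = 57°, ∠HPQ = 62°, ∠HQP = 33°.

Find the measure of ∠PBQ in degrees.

1. ∠BHP = 95°  [linear pair at H on BQ]
2. ∠HBP = 28°  [△PBH]
3. ∠PBQ = 28°  [H on ray BQ]

∠PBQ = 28°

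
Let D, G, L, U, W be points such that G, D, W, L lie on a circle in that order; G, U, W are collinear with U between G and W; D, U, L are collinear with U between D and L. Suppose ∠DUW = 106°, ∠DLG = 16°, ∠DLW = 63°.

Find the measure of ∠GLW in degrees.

1. ∠DWG = 16°  [same arc GD]
2. ∠DGW = 63°  [same arc DW]
3. ∠GDW = 101°  [△GDW]
4. ∠GLW = 79°  [cyclic GDWL, opposite ∠D+∠L]

∠GLW = 79°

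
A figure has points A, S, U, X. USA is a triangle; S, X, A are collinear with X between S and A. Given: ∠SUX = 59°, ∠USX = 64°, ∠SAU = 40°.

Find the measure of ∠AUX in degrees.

∠AUX = 17°

1. ∠SXU = 57°  [△USX]
2. ∠UAX = 40°  [X on ray AS]
3. ∠AXU = 123°  [linear pair at X on SA]
4. ∠AUX = 17°  [△UXA]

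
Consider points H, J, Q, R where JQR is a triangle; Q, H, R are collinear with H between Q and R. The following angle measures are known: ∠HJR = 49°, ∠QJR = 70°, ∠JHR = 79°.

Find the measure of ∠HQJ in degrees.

1. ∠HRJ = 52°  [△JHR]
2. ∠JRQ = 52°  [H on ray RQ]
3. ∠JQR = 58°  [△JQR]
4. ∠HQJ = 58°  [H on ray QR]

∠HQJ = 58°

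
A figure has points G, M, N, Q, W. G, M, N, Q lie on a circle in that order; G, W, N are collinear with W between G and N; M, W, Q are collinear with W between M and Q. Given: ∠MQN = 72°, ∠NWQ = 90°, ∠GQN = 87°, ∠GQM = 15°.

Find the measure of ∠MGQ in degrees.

1. ∠MGN = 72°  [same arc MN]
2. ∠GWM = 90°  [vertical angles at W]
3. ∠GMQ = 18°  [△GWM]
4. ∠MGQ = 147°  [△GMQ]

∠MGQ = 147°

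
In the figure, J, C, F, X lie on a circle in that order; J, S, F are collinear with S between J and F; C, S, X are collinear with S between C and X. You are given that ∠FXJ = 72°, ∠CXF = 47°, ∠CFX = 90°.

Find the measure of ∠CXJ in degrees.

∠CXJ = 25°

1. ∠FCJ = 108°  [cyclic JCFX, opposite ∠C+∠X]
2. ∠CJF = 47°  [same arc CF]
3. ∠CFJ = 25°  [△JCF]
4. ∠CXJ = 25°  [same arc JC]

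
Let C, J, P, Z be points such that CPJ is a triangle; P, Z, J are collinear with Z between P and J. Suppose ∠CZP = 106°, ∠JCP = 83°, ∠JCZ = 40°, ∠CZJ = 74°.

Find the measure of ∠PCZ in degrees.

∠PCZ = 43°

1. ∠CJZ = 66°  [△CZJ]
2. ∠CJP = 66°  [Z on ray JP]
3. ∠CPJ = 31°  [△CPJ]
4. ∠CPZ = 31°  [Z on ray PJ]
5. ∠PCZ = 43°  [△CPZ]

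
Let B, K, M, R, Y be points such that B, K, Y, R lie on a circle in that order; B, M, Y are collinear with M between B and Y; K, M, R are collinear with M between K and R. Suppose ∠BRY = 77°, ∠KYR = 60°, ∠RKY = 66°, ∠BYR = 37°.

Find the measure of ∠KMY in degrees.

∠KMY = 91°

1. ∠KRY = 54°  [△KYR]
2. ∠BKR = 37°  [same arc BR]
3. ∠KBY = 54°  [same arc KY]
4. ∠BMK = 89°  [△BMK]
5. ∠KMY = 91°  [linear pair at M on BY]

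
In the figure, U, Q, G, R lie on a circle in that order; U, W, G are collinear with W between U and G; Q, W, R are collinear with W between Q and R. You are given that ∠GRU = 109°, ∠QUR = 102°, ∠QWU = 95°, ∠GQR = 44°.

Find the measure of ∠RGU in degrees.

1. ∠QGR = 78°  [cyclic UQGR, opposite ∠U+∠G]
2. ∠GWR = 95°  [vertical angles at W]
3. ∠GRQ = 58°  [△QGR]
4. ∠RGU = 27°  [△GWR]

∠RGU = 27°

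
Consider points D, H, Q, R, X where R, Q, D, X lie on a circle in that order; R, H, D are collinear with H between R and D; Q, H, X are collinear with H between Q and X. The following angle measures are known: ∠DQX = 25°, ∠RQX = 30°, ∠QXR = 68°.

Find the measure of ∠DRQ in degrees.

1. ∠DRX = 25°  [same arc DX]
2. ∠RDX = 30°  [same arc RX]
3. ∠QDR = 68°  [same arc RQ]
4. ∠DXR = 125°  [△RDX]
5. ∠DQR = 55°  [cyclic RQDX, opposite ∠Q+∠X]
6. ∠DRQ = 57°  [△RQD]

∠DRQ = 57°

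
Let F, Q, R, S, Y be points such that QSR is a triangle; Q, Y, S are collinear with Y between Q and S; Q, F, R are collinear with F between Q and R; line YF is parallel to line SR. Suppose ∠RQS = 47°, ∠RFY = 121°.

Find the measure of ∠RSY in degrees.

1. ∠FQY = 47°  [Y on QS, F on QR]
2. ∠QFY = 59°  [linear pair at F on QR]
3. ∠FYQ = 74°  [△QYF]
4. ∠FYS = 106°  [linear pair at Y on QS]
5. ∠RSY = 74°  [YF∥SR, co-interior at S–Y]

∠RSY = 74°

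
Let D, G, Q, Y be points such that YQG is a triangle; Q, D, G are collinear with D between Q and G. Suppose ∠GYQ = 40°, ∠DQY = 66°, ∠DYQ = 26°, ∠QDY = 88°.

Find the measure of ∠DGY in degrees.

∠DGY = 74°

1. ∠GQY = 66°  [D on ray QG]
2. ∠QGY = 74°  [△YQG]
3. ∠DGY = 74°  [D on ray GQ]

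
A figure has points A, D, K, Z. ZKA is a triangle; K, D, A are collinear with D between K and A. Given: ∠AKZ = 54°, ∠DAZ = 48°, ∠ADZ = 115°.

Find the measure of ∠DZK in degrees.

∠DZK = 61°

1. ∠DKZ = 54°  [D on ray KA]
2. ∠KDZ = 65°  [linear pair at D on KA]
3. ∠DZK = 61°  [△ZKD]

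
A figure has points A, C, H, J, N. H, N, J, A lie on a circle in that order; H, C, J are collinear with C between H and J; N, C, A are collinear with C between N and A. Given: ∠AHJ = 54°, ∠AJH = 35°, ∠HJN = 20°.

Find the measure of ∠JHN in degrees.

1. ∠HAJ = 91°  [△HJA]
2. ∠HNJ = 89°  [cyclic HNJA, opposite ∠N+∠A]
3. ∠JHN = 71°  [△HNJ]

∠JHN = 71°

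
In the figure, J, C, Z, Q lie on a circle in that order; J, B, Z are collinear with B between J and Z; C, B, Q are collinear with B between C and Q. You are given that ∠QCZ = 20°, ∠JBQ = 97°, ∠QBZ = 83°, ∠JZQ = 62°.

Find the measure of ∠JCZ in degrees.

1. ∠QJZ = 20°  [same arc ZQ]
2. ∠JQZ = 98°  [△JZQ]
3. ∠JCZ = 82°  [cyclic JCZQ, opposite ∠C+∠Q]

∠JCZ = 82°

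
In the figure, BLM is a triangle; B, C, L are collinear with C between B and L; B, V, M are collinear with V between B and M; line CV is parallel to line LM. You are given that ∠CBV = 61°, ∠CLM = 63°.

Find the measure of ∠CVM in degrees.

1. ∠LBM = 61°  [C on BL, V on BM]
2. ∠BLM = 63°  [C on ray LB]
3. ∠BML = 56°  [△BLM]
4. ∠BVC = 56°  [CV∥LM, corresponding at V]
5. ∠CVM = 124°  [linear pair at V on BM]

∠CVM = 124°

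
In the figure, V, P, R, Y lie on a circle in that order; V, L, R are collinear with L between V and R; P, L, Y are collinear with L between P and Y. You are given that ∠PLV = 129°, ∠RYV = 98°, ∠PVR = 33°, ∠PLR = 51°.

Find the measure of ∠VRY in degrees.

1. ∠RLY = 129°  [vertical angles at L]
2. ∠PYR = 33°  [same arc PR]
3. ∠VRY = 18°  [△RLY]

∠VRY = 18°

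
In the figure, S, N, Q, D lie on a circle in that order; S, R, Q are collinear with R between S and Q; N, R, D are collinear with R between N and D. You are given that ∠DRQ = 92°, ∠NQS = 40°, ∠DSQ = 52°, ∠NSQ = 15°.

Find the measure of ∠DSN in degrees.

1. ∠NRS = 92°  [vertical angles at R]
2. ∠NDS = 40°  [same arc SN]
3. ∠DNS = 73°  [△SRN]
4. ∠DSN = 67°  [△SND]

∠DSN = 67°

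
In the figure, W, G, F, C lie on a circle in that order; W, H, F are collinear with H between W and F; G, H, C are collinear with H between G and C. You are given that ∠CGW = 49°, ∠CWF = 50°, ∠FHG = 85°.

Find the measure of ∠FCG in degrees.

∠FCG = 36°

1. ∠CFW = 49°  [same arc WC]
2. ∠CHW = 85°  [vertical angles at H]
3. ∠CHF = 95°  [linear pair at H on WF]
4. ∠FCG = 36°  [△FHC]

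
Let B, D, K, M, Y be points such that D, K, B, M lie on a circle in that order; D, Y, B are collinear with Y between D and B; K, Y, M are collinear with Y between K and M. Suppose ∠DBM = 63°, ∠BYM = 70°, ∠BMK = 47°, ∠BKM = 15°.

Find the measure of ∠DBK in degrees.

1. ∠DYK = 70°  [vertical angles at Y]
2. ∠BYK = 110°  [linear pair at Y on DB]
3. ∠DBK = 55°  [△KYB]

∠DBK = 55°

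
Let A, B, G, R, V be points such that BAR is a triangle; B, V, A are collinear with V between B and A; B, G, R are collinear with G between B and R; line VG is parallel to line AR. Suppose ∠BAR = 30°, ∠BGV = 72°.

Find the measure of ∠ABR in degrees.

1. ∠BVG = 30°  [VG∥AR, corresponding at V]
2. ∠GBV = 78°  [△BVG]
3. ∠ABR = 78°  [V on BA, G on BR]

∠ABR = 78°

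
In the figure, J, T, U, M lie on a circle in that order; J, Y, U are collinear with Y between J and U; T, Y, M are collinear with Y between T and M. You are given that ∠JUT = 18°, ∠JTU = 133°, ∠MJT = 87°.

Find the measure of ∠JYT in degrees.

∠JYT = 76°

1. ∠JMT = 18°  [same arc JT]
2. ∠TJU = 29°  [△JTU]
3. ∠JTM = 75°  [△JTM]
4. ∠JYT = 76°  [△JYT]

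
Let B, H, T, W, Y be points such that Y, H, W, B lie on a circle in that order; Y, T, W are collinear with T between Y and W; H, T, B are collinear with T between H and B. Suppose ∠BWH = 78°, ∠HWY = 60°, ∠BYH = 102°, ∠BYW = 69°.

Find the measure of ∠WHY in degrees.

∠WHY = 87°

1. ∠HBY = 60°  [same arc YH]
2. ∠BHY = 18°  [△YHB]
3. ∠BWY = 18°  [same arc YB]
4. ∠WBY = 93°  [△YWB]
5. ∠WHY = 87°  [cyclic YHWB, opposite ∠H+∠B]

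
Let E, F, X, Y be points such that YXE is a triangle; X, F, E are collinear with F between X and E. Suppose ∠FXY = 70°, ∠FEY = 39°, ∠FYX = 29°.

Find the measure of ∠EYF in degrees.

∠EYF = 42°

1. ∠XFY = 81°  [△YXF]
2. ∠EFY = 99°  [linear pair at F on XE]
3. ∠EYF = 42°  [△YFE]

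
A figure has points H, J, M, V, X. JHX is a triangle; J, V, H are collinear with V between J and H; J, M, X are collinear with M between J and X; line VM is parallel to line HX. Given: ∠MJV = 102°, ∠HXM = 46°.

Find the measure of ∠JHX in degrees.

1. ∠HJX = 102°  [V on JH, M on JX]
2. ∠HXJ = 46°  [M on ray XJ]
3. ∠JHX = 32°  [△JHX]

∠JHX = 32°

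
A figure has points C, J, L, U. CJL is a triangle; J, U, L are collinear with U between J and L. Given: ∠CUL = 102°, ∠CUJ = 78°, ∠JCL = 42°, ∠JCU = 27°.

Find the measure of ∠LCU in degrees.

∠LCU = 15°

1. ∠CJU = 75°  [△CJU]
2. ∠CJL = 75°  [U on ray JL]
3. ∠CLJ = 63°  [△CJL]
4. ∠CLU = 63°  [U on ray LJ]
5. ∠LCU = 15°  [△CUL]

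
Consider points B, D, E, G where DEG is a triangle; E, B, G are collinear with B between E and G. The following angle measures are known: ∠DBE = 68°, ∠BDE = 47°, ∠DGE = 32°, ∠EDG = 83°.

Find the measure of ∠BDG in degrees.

∠BDG = 36°

1. ∠DBG = 112°  [linear pair at B on EG]
2. ∠BGD = 32°  [B on ray GE]
3. ∠BDG = 36°  [△DBG]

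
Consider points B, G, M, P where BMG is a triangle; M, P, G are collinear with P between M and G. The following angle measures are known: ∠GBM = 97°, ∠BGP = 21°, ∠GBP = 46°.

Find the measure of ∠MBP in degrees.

∠MBP = 51°

1. ∠BPG = 113°  [△BPG]
2. ∠BGM = 21°  [P on ray GM]
3. ∠BPM = 67°  [linear pair at P on MG]
4. ∠BMG = 62°  [△BMG]
5. ∠BMP = 62°  [P on ray MG]
6. ∠MBP = 51°  [△BMP]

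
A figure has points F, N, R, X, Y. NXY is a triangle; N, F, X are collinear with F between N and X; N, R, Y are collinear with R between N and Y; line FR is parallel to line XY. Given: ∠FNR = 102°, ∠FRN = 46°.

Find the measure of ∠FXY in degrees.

∠FXY = 32°

1. ∠NFR = 32°  [△NFR]
2. ∠RFX = 148°  [linear pair at F on NX]
3. ∠FXY = 32°  [FR∥XY, co-interior at X–F]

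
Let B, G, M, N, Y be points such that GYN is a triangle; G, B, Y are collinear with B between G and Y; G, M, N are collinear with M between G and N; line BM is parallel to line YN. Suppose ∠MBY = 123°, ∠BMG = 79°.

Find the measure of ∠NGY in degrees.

1. ∠GBM = 57°  [linear pair at B on GY]
2. ∠BGM = 44°  [△GBM]
3. ∠NGY = 44°  [B on GY, M on GN]

∠NGY = 44°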